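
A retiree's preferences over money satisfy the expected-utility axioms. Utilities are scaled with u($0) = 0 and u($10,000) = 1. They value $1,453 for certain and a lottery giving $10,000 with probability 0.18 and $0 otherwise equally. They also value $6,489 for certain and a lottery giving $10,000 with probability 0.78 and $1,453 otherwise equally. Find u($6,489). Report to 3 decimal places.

First, u($1,453) = 0.18·u($10,000) + 0.82·u($0) = 0.18.
The second indifference gives u($6,489) = 0.78·u($10,000) + 0.22·u($1,453) = 0.78·1.00 + 0.22·0.18 = 0.8196.

0.820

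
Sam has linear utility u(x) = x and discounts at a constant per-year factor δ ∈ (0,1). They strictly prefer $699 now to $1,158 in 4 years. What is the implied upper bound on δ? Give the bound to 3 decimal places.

δ < 0.881

Comparing present values: 699 > δ^4·1158.
Hence δ^4 < 699/1158 = 0.60363, and x ↦ x^(1/4) is increasing on (0,∞).
δ < 0.60363^(1/4) = 0.881.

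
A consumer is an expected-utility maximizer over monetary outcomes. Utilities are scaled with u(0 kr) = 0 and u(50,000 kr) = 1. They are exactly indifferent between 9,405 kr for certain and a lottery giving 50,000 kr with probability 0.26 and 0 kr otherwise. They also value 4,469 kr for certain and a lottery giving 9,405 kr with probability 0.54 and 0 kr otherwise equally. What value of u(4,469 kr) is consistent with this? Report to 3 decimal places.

0.140

First, u(9,405 kr) = 0.26·u(50,000 kr) + 0.74·u(0 kr) = 0.26.
Then u(4,469 kr) = 0.54·u(9,405 kr) + 0.46·u(0 kr) = 0.54·0.26 + 0.46·0.00 = 0.1404.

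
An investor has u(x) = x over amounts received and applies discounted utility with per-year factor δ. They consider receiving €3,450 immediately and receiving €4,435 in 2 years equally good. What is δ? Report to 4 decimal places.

The payoff in 2 years is discounted by δ^2, so u(3450) = δ^2·u(4435) and δ^2 = u(3450)/u(4435).
With u(x) = x: δ^2 = 3450/4435 = 0.77790.
So δ = 0.77790^(1/2) ≈ 0.8820.

δ ≈ 0.8820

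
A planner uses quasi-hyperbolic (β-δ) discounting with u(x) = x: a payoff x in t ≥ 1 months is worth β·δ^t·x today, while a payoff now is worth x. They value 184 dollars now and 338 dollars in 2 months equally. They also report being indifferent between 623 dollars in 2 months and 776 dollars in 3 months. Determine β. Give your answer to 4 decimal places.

The second indifference involves only future payoffs, so β cancels: β·δ^2·623 = β·δ^3·776, giving δ = 623/776 = 0.80284.
Substituting δ into 184 = β·δ^2·338: β = 184/(217.856) ≈ 0.8446.

β ≈ 0.8446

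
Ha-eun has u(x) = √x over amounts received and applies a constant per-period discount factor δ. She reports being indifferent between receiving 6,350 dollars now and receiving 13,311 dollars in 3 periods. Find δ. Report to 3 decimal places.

Indifference means u(6350) = δ^3 · u(13311), so δ^3 = u(6350)/u(13311).
With u(x) = √x: δ^3 = √6350/√13311 = √(6350/13311) = 0.69069.
Hence δ = (0.69069)^(1/3) = 0.88395.

δ ≈ 0.884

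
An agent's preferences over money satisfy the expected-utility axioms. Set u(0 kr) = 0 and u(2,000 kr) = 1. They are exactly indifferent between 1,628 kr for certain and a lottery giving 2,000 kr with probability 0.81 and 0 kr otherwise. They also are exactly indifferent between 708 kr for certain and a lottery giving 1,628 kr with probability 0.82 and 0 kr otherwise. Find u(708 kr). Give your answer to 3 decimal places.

First, u(1,628 kr) = 0.81·u(2,000 kr) + 0.19·u(0 kr) = 0.81.
Chaining: u(708 kr) = 0.82·0.81 + 0.18·0.00 = 0.6642.

0.664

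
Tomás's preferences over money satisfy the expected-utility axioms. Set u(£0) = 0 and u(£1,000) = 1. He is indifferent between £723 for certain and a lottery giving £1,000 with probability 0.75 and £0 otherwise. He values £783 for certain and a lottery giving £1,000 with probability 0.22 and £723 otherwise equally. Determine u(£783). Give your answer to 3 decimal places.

The first gamble pins u(£723): it must equal 0.75·1 + 0.25·0 = 0.75.
Chaining: u(£783) = 0.22·1.00 + 0.78·0.75 = 0.8050.

0.805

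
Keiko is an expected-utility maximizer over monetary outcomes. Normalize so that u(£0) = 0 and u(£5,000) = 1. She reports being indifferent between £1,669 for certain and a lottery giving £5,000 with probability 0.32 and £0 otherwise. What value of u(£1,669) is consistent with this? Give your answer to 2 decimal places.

The indifference gives u(£1,669) = 0.32·u(£5,000) + 0.68·u(£0) = 0.32·1 + 0.68·0 = 0.32.

0.32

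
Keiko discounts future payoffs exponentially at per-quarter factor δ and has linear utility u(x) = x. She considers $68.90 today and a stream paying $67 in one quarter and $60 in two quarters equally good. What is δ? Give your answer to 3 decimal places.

Present value of the stream is 67·δ + 60·δ². Indifference gives 67δ + 60δ² = 68.90.
Rearranged: 60δ² + 67δ − 68.90 = 0.
The positive root is δ = [−67 + √(67² + 4·60·68.90)] / (2·60) = (−67 + 145.000)/120 ≈ 0.650.

δ ≈ 0.650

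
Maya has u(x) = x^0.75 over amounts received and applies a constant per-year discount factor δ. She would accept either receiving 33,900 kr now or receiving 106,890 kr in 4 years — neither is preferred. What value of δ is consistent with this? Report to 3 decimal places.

δ ≈ 0.806

Equating discounted utilities: u(33900) = δ^4·u(106890) ⇒ δ^4 = u(33900)/u(106890).
With u(x) = x^0.75: δ^4 = 33900^0.75/106890^0.75 = (33900/106890)^0.75 = 0.42262.
Taking the 4th root: δ = 0.42262^(1/4) ≈ 0.806.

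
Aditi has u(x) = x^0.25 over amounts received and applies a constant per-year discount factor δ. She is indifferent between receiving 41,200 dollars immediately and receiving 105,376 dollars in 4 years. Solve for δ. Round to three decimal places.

The payoff in 4 years is discounted by δ^4, so u(41200) = δ^4·u(105376) and δ^4 = u(41200)/u(105376).
Since u(x) = x^0.25, δ^4 = (41200/105376)^0.25 = 0.39098^0.25 = 0.79075.
So δ = 0.79075^(1/4) ≈ 0.943.

δ ≈ 0.943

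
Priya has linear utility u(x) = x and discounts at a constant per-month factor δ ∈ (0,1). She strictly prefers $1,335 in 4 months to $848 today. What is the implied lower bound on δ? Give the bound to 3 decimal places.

δ > 0.893

Under u(x) = x this choice says 848 < δ^4·1335.
Hence δ^4 > 848/1335 = 0.63521, and x ↦ x^(1/4) is increasing on (0,∞).
δ > (848/1335)^(1/4) ≈ 0.893.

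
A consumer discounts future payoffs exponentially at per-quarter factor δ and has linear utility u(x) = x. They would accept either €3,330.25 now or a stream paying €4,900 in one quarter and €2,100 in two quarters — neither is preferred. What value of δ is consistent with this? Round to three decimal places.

δ ≈ 0.550

Present value of the stream is 4900·δ + 2100·δ². Indifference gives 4900δ + 2100δ² = 3330.25.
So 2100δ² + 4900δ − 3330.25 = 0.
The positive root is δ = [−4900 + √(4900² + 4·2100·3330.25)] / (2·2100) = (−4900 + 7210.000)/4200 ≈ 0.550.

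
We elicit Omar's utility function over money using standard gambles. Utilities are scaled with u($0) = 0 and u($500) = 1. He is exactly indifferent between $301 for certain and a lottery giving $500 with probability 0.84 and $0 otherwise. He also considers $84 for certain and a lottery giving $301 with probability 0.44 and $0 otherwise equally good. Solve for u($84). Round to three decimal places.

0.370

The first gamble pins u($301): it must equal 0.84·1 + 0.16·0 = 0.84.
Then u($84) = 0.44·u($301) + 0.56·u($0) = 0.44·0.84 + 0.56·0.00 = 0.3696.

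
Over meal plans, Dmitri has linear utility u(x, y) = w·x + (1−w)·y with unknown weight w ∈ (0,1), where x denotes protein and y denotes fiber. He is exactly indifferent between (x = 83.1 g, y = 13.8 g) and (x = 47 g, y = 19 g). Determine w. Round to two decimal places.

w = 0.13

u(83.1,13.8) = u(47,19) means w·83.1 + (1−w)·13.8 = w·47 + (1−w)·19.
Rearranging, 36.1·w − 5.2·(1−w) = 0.
Hence w = 5.2/(36.1+5.2) = 5.2/41.3 = 0.13.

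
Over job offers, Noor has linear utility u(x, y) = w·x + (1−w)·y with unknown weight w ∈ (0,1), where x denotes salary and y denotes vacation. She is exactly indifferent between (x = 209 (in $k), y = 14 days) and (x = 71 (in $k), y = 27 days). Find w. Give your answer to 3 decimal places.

u(209,14) = u(71,27) means w·209 + (1−w)·14 = w·71 + (1−w)·27.
Collecting terms: w·138 = (1−w)·13.
Hence w = 13/(138+13) = 13/151 = 0.086.

w = 0.086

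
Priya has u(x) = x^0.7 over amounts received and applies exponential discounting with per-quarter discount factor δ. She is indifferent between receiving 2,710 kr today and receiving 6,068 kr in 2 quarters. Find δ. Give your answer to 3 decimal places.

Indifference means u(2710) = δ^2 · u(6068), so δ^2 = u(2710)/u(6068).
Since u(x) = x^0.7, δ^2 = (2710/6068)^0.7 = 0.44661^0.7 = 0.56878.
So δ = 0.56878^(1/2) ≈ 0.754.

δ ≈ 0.754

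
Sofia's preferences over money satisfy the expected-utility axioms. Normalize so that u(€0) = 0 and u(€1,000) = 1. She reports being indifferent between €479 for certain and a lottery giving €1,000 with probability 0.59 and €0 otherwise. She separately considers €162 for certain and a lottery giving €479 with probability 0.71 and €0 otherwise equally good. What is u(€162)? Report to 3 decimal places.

0.419

First, u(€479) = 0.59·u(€1,000) + 0.41·u(€0) = 0.59.
Chaining: u(€162) = 0.71·0.59 + 0.29·0.00 = 0.4189.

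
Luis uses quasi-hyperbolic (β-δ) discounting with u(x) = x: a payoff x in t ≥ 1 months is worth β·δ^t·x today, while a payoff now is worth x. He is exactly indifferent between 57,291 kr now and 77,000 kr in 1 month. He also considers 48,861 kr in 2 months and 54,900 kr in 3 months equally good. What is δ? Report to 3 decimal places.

The second indifference involves only future payoffs, so β cancels: β·δ^2·48861 = β·δ^3·54900, giving δ = 48861/54900 = 0.89000.

δ ≈ 0.890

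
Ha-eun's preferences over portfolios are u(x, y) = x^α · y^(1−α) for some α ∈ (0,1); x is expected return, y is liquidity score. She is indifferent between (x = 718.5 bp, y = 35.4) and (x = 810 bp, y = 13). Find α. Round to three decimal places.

Indifference: 718.5^α · 35.4^(1−α) = 810^α · 13^(1−α).
(718.5/810)^α = (13/35.4)^(1−α); take logs: α·ln(718.5/810) = (1−α)·ln(13/35.4), i.e. α·-0.119869 = (1−α)·-1.001762.
With A = -0.119869 and B = -1.001762: α·A = (1−α)·B, so α = B/(A+B) = -1.001762/-1.121631 ≈ 0.893.

α ≈ 0.893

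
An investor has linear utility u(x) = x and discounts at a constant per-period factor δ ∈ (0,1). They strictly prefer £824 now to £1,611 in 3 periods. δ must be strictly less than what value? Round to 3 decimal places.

δ < 0.800

Comparing present values: 824 > δ^3·1611.
Dividing by 1611: δ^3 < 0.51148. Both sides are positive, so the cube root keeps the direction.
δ < (824/1611)^(1/3) ≈ 0.800.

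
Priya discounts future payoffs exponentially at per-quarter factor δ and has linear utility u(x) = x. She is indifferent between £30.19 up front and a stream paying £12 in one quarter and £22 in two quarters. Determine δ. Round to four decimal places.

Equating present values: 30.19 = 12δ + 22δ².
Rearranged: 22δ² + 12δ − 30.19 = 0.
By the quadratic formula (taking the positive root), δ = (−12 + √2800.72) / 44 ≈ 0.9300.

δ ≈ 0.9300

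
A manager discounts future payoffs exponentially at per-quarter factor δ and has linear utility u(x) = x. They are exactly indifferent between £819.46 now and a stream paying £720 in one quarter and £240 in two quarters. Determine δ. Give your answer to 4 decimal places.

The stream is worth 720δ + 240δ² today, so 720δ + 240δ² = 819.46.
So 240δ² + 720δ − 819.46 = 0.
δ = (−720 + √(720² + 4·240·819.46)) / (2·240) = (−720 + √1305081.60) / 480 ≈ 0.8800.

δ ≈ 0.8800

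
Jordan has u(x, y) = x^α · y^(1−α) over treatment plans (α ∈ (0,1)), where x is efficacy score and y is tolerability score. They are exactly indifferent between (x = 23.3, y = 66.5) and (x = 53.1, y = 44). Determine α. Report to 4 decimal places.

α ≈ 0.3340

Indifference: 23.3^α · 66.5^(1−α) = 53.1^α · 44^(1−α).
(23.3/53.1)^α = (44/66.5)^(1−α); take logs: α·ln(23.3/53.1) = (1−α)·ln(44/66.5), i.e. α·-0.8237236 = (1−α)·-0.4130123.
With A = -0.8237236 and B = -0.4130123: α·A = (1−α)·B, so α = B/(A+B) = -0.4130123/-1.2367359 ≈ 0.3340.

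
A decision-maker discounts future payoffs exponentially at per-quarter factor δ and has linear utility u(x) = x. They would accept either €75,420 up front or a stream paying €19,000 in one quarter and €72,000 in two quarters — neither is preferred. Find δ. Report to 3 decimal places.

δ ≈ 0.900

Present value of the stream is 19000·δ + 72000·δ². Indifference gives 19000δ + 72000δ² = 75420.
That is, 72000δ² + 19000δ − 75420 = 0, a quadratic in δ.
δ = (−19000 + √(19000² + 4·72000·75420)) / (2·72000) = (−19000 + √22081960000.00) / 144000 ≈ 0.900.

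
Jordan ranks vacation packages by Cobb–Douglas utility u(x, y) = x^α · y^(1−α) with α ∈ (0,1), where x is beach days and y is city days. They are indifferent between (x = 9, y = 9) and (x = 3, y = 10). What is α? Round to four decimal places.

The Cobb–Douglas utilities coincide, so 9^α·9^(1−α) = 3^α·10^(1−α).
(9/3)^α = (10/9)^(1−α); take logs: α·ln(9/3) = (1−α)·ln(10/9), i.e. α·1.0986123 = (1−α)·0.1053605.
With A = 1.0986123 and B = 0.1053605: α·A = (1−α)·B, so α = B/(A+B) = 0.1053605/1.2039728 ≈ 0.0875.

α ≈ 0.0875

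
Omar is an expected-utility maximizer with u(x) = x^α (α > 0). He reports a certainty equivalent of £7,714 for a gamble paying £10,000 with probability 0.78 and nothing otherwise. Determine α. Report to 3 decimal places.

EU(lottery) = 0.78·10000^α + 0.22·0 = 0.78·10000^α.
Setting u(7714) equal to that: 7714^α = 0.78·10000^α ⇒ (7714/10000)^α = 0.78.
Taking logs: α·ln(7714/10000) = ln(0.78), so α = -0.248461 / -0.259548 ≈ 0.957.

α ≈ 0.957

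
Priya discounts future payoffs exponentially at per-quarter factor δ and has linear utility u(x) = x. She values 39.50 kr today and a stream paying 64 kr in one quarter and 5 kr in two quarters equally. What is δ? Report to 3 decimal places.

δ ≈ 0.590

Present value of the stream is 64·δ + 5·δ². Indifference gives 64δ + 5δ² = 39.50.
Rearranged: 5δ² + 64δ − 39.50 = 0.
δ = (−64 + √(64² + 4·5·39.50)) / (2·5) = (−64 + √4886.00) / 10 ≈ 0.590.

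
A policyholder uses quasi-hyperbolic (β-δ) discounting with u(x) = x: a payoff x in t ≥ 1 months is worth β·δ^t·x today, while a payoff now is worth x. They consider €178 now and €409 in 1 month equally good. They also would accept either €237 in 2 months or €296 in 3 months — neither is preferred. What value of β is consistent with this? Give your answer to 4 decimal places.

From the later pair, β·δ^2·237 = β·δ^3·296; dividing through, δ = 237/296 = 0.80068.
Now use the now-vs-future pair: 178 = β·δ·409 gives β = 178/(0.80068·409) ≈ 0.5436.

β ≈ 0.5436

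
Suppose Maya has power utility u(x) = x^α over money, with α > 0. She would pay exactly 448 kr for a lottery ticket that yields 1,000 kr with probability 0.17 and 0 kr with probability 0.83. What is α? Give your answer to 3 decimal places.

α ≈ 2.207

EU(lottery) = 0.17·1000^α + 0.83·0 = 0.17·1000^α.
Indifference: 448^α = 0.17·1000^α, so (448/1000)^α = 0.17.
Taking logs: α·ln(448/1000) = ln(0.17), so α = -1.771957 / -0.802962 ≈ 2.207.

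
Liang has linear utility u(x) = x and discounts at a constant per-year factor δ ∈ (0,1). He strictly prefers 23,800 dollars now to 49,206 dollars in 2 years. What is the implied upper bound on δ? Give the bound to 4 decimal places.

δ < 0.6955

Comparing present values: 23800 > δ^2·49206.
Dividing by 49206: δ^2 < 0.48368. Both sides are positive, so the square root keeps the direction.
δ < (23800/49206)^(1/2) ≈ 0.6955.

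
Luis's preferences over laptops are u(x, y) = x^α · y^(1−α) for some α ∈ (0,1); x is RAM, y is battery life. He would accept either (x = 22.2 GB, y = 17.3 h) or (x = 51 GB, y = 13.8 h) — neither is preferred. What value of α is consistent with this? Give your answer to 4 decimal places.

α ≈ 0.2137

Set the two utilities equal: 22.2^α·17.3^(1−α) = 51^α·13.8^(1−α).
Rearrange to (22.2/51)^α = (13.8/17.3)^(1−α) and take logs: α·-0.8317333 = (1−α)·-0.2260379.
So α/(1−α) = (-0.2260379)/(-0.8317333) = 0.2717673, and α = 0.2717673/1.2717673 ≈ 0.2137.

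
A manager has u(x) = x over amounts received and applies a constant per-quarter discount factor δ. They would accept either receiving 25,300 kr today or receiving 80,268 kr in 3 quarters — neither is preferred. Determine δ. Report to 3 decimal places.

δ ≈ 0.681

Equating discounted utilities: u(25300) = δ^3·u(80268) ⇒ δ^3 = u(25300)/u(80268).
With u(x) = x: δ^3 = 25300/80268 = 0.31519.
Hence δ = (0.31519)^(1/3) = 0.68055.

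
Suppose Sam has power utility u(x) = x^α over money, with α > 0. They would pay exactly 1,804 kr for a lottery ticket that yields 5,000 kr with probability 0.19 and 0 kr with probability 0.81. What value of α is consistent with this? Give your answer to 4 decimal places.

α ≈ 1.6291

The lottery's expected utility is 0.19·u(5000) + 0.81·u(0) = 0.19·5000^α (since u(0) = 0 for α > 0).
Indifference: 1804^α = 0.19·5000^α, so (1804/5000)^α = 0.19.
Taking logs: α·ln(1804/5000) = ln(0.19), so α = -1.6607312 / -1.0194315 ≈ 1.6291.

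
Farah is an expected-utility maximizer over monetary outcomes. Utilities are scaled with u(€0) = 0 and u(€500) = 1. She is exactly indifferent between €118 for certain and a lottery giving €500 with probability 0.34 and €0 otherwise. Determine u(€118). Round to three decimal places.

0.340

By the standard-gamble method, u(€118) is just the indifference probability on the best outcome: 0.34.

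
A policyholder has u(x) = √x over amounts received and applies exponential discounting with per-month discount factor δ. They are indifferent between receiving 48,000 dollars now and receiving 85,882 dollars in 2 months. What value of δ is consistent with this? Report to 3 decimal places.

δ ≈ 0.865

The payoff in 2 months is discounted by δ^2, so u(48000) = δ^2·u(85882) and δ^2 = u(48000)/u(85882).
With u(x) = √x: δ^2 = √48000/√85882 = √(48000/85882) = 0.74760.
Hence δ = (0.74760)^(1/2) = 0.86464.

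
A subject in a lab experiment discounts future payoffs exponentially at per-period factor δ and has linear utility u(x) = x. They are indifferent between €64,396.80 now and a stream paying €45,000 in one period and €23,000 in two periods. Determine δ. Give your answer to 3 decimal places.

Equating present values: 64396.80 = 45000δ + 23000δ².
That is, 23000δ² + 45000δ − 64396.80 = 0, a quadratic in δ.
The positive root is δ = [−45000 + √(45000² + 4·23000·64396.80)] / (2·23000) = (−45000 + 89160.000)/46000 ≈ 0.960.

δ ≈ 0.960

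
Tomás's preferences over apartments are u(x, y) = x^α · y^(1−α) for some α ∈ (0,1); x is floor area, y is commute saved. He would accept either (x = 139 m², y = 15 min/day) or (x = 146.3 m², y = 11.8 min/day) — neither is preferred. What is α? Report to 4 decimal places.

α ≈ 0.8242

The Cobb–Douglas utilities coincide, so 139^α·15^(1−α) = 146.3^α·11.8^(1−α).
Taking logs: α·ln 139 + (1−α)·ln 15 = α·ln 146.3 + (1−α)·ln 11.8, i.e. α·-0.0511854 = (1−α)·-0.2399507.
So α/(1−α) = (-0.2399507)/(-0.0511854) = 4.6878739, and α = 4.6878739/5.6878739 ≈ 0.8242.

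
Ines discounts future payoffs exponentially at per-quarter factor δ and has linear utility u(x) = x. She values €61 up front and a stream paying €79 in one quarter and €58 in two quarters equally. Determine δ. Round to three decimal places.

Equating present values: 61 = 79δ + 58δ².
Rearranged: 58δ² + 79δ − 61 = 0.
δ = (−79 + √(79² + 4·58·61)) / (2·58) = (−79 + √20393.00) / 116 ≈ 0.550.

δ ≈ 0.550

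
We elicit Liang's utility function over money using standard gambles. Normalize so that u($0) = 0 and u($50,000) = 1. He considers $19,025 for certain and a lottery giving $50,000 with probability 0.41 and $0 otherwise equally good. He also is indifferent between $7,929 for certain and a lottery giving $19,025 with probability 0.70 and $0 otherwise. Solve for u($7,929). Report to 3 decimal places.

0.287

First, u($19,025) = 0.41·u($50,000) + 0.59·u($0) = 0.41.
Then u($7,929) = 0.70·u($19,025) + 0.30·u($0) = 0.70·0.41 + 0.30·0.00 = 0.2870.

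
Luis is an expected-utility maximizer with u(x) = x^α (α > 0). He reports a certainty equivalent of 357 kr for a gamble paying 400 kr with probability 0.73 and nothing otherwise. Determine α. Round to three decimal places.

EU(lottery) = 0.73·400^α + 0.27·0 = 0.73·400^α.
Setting u(357) equal to that: 357^α = 0.73·400^α ⇒ (357/400)^α = 0.73.
Taking logs: α·ln(357/400) = ln(0.73), so α = -0.314711 / -0.113729 ≈ 2.767.

α ≈ 2.767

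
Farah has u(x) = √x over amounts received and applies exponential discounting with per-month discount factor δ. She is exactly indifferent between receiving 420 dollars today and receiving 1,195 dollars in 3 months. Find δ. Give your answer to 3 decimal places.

Equating discounted utilities: u(420) = δ^3·u(1195) ⇒ δ^3 = u(420)/u(1195).
Since u(x) = √x, δ^3 = √(420/1195) = 0.59284.
Taking the cube root: δ = 0.59284^(1/3) ≈ 0.840.

δ ≈ 0.840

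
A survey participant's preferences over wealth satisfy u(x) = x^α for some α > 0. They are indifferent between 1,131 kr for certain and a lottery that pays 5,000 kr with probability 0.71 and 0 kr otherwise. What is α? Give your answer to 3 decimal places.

α ≈ 0.230

The lottery's expected utility is 0.71·u(5000) + 0.29·u(0) = 0.71·5000^α (since u(0) = 0 for α > 0).
Equating: 1131^α = 0.71·5000^α, i.e. 0.2262^α = 0.71.
Take logs: α = ln 0.71 / ln(1131/5000) ≈ 0.23043.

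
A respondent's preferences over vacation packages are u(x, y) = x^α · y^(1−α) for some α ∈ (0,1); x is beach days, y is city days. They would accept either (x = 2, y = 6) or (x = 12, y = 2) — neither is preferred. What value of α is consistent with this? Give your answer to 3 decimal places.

α ≈ 0.380

The Cobb–Douglas utilities coincide, so 2^α·6^(1−α) = 12^α·2^(1−α).
Rearrange to (2/12)^α = (2/6)^(1−α) and take logs: α·-1.791759 = (1−α)·-1.098612.
With A = -1.791759 and B = -1.098612: α·A = (1−α)·B, so α = B/(A+B) = -1.098612/-2.890371 ≈ 0.380.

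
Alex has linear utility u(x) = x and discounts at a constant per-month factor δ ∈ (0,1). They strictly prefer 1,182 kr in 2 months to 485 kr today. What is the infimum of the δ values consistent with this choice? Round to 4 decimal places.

Comparing present values: 485 < δ^2·1182.
So δ^2 > 485/1182 = 0.41032; taking the square root of both positive sides preserves the inequality.
δ > 0.41032^(1/2) = 0.6406.

δ > 0.6406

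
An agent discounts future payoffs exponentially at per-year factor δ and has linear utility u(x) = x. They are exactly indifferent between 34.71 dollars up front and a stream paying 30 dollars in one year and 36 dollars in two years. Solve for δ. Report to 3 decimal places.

δ ≈ 0.650

The stream is worth 30δ + 36δ² today, so 30δ + 36δ² = 34.71.
That is, 36δ² + 30δ − 34.71 = 0, a quadratic in δ.
The positive root is δ = [−30 + √(30² + 4·36·34.71)] / (2·36) = (−30 + 76.800)/72 ≈ 0.650.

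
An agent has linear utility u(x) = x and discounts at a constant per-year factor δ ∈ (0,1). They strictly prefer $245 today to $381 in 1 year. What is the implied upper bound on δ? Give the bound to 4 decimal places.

The preference means 245 > δ·381.
Dividing through by 381 gives δ < 0.64304.

δ < 0.6430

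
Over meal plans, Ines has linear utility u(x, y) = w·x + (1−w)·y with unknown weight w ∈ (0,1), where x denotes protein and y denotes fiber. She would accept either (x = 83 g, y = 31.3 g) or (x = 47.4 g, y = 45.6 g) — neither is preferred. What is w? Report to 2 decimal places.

w = 0.29

Equating utilities: w·83 + (1−w)·31.3 = w·47.4 + (1−w)·45.6.
w·(83−47.4) = (1−w)·(45.6−31.3), i.e. w·35.6 = (1−w)·14.3.
The marginal rate of substitution is 14.3/35.6, so w = 14.3/(35.6+14.3) = 0.29.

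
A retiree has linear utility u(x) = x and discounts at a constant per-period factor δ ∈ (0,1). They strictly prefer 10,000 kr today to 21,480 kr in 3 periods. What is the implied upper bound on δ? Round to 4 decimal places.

Under u(x) = x this choice says 10000 > δ^3·21480.
Dividing by 21480: δ^3 < 0.46555. Both sides are positive, so the cube root keeps the direction.
δ < 0.46555^(1/3) = 0.7750.

δ < 0.7750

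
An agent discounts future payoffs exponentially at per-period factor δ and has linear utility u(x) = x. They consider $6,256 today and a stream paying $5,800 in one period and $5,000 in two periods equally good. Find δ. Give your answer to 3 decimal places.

Present value of the stream is 5800·δ + 5000·δ². Indifference gives 5800δ + 5000δ² = 6256.
Rearranged: 5000δ² + 5800δ − 6256 = 0.
δ = (−5800 + √(5800² + 4·5000·6256)) / (2·5000) = (−5800 + √158760000.00) / 10000 ≈ 0.680.

δ ≈ 0.680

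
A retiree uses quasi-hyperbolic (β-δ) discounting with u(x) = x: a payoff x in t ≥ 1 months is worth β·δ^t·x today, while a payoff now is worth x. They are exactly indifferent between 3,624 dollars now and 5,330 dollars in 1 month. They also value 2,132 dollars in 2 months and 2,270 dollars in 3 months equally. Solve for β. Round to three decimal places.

From the later pair, β·δ^2·2132 = β·δ^3·2270; dividing through, δ = 2132/2270 = 0.93921.
Now use the now-vs-future pair: 3624 = β·δ·5330 gives β = 3624/(0.93921·5330) ≈ 0.724.

β ≈ 0.724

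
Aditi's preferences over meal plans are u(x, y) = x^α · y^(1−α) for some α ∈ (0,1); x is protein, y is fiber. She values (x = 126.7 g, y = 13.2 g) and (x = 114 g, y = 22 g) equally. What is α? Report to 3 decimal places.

The Cobb–Douglas utilities coincide, so 126.7^α·13.2^(1−α) = 114^α·22^(1−α).
Rearrange to (126.7/114)^α = (22/13.2)^(1−α) and take logs: α·0.105624 = (1−α)·0.510826.
Thus α·(0.616450) = 0.510826, so α = 0.510826/0.616450 ≈ 0.829.

α ≈ 0.829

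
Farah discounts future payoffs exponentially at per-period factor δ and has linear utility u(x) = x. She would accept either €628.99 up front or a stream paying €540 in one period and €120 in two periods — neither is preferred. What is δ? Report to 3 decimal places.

δ ≈ 0.960

Equating present values: 628.99 = 540δ + 120δ².
Rearranged: 120δ² + 540δ − 628.99 = 0.
δ = (−540 + √(540² + 4·120·628.99)) / (2·120) = (−540 + √593515.20) / 240 ≈ 0.960.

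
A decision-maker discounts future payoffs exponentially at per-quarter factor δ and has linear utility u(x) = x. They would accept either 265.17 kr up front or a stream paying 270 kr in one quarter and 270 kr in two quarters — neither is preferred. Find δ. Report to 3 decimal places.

Present value of the stream is 270·δ + 270·δ². Indifference gives 270δ + 270δ² = 265.17.
So 270δ² + 270δ − 265.17 = 0.
δ = (−270 + √(270² + 4·270·265.17)) / (2·270) = (−270 + √359283.60) / 540 ≈ 0.610.

δ ≈ 0.610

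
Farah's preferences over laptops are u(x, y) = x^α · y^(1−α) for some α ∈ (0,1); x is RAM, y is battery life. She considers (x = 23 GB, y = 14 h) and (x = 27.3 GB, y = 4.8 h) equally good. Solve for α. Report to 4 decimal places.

α ≈ 0.8620

Set the two utilities equal: 23^α·14^(1−α) = 27.3^α·4.8^(1−α).
(23/27.3)^α = (4.8/14)^(1−α); take logs: α·ln(23/27.3) = (1−α)·ln(4.8/14), i.e. α·-0.1713925 = (1−α)·-1.0704414.
With A = -0.1713925 and B = -1.0704414: α·A = (1−α)·B, so α = B/(A+B) = -1.0704414/-1.2418339 ≈ 0.8620.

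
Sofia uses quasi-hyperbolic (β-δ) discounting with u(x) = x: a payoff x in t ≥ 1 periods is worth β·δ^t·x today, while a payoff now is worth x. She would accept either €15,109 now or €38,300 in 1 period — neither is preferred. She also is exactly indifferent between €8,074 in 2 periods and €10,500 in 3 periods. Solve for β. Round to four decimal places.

Both payoffs in the second observation are in the future, so β drops out: δ^2·8074 = δ^3·10500 ⇒ δ = 8074/10500 = 0.76895.
Substituting δ into 15109 = β·δ·38300: β = 15109/(29450.876) ≈ 0.5130.

β ≈ 0.5130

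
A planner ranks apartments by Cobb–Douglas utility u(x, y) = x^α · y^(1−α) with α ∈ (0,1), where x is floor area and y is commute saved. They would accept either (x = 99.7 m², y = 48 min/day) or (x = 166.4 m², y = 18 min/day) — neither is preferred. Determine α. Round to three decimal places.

The Cobb–Douglas utilities coincide, so 99.7^α·48^(1−α) = 166.4^α·18^(1−α).
Rearrange to (99.7/166.4)^α = (18/48)^(1−α) and take logs: α·-0.512229 = (1−α)·-0.980829.
Thus α·(-1.493058) = -0.980829, so α = -0.980829/-1.493058 ≈ 0.657.

α ≈ 0.657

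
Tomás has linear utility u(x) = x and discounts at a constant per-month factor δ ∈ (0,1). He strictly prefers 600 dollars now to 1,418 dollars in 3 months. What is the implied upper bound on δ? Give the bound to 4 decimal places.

The preference means 600 > δ^3·1418.
So δ^3 < 600/1418 = 0.42313; taking the cube root of both positive sides preserves the inequality.
δ < 0.42313^(1/3) = 0.7507.

δ < 0.7507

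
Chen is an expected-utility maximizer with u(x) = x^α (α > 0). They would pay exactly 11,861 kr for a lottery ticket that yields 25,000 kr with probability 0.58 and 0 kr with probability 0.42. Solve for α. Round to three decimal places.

EU(lottery) = 0.58·25000^α + 0.42·0 = 0.58·25000^α.
Setting u(11861) equal to that: 11861^α = 0.58·25000^α ⇒ (11861/25000)^α = 0.58.
Take logs: α = ln 0.58 / ln(11861/25000) ≈ 0.73057.

α ≈ 0.731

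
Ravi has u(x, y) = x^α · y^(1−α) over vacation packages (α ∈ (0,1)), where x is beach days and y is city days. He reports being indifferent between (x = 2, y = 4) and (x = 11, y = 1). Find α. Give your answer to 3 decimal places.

α ≈ 0.448

Set the two utilities equal: 2^α·4^(1−α) = 11^α·1^(1−α).
Rearrange to (2/11)^α = (1/4)^(1−α) and take logs: α·-1.704748 = (1−α)·-1.386294.
So α/(1−α) = (-1.386294)/(-1.704748) = 0.813196, and α = 0.813196/1.813196 ≈ 0.448.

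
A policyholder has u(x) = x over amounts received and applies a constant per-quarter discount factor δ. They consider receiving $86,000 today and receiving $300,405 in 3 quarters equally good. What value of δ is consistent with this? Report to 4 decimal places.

Equating discounted utilities: u(86000) = δ^3·u(300405) ⇒ δ^3 = u(86000)/u(300405).
With u(x) = x: δ^3 = 86000/300405 = 0.28628.
Taking the cube root: δ = 0.28628^(1/3) ≈ 0.6591.

δ ≈ 0.6591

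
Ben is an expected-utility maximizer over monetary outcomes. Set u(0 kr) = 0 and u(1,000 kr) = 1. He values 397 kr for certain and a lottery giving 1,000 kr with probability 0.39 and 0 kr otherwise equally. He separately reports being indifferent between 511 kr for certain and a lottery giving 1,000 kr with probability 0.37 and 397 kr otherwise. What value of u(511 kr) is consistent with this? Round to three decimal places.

First, u(397 kr) = 0.39·u(1,000 kr) + 0.61·u(0 kr) = 0.39.
Chaining: u(511 kr) = 0.37·1.00 + 0.63·0.39 = 0.6157.

0.616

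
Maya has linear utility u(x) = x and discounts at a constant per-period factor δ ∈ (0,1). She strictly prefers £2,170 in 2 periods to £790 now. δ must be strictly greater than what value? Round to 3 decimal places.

δ > 0.603

Comparing present values: 790 < δ^2·2170.
Dividing by 2170: δ^2 > 0.36406. Both sides are positive, so the square root keeps the direction.
δ > 0.36406^(1/2) = 0.603.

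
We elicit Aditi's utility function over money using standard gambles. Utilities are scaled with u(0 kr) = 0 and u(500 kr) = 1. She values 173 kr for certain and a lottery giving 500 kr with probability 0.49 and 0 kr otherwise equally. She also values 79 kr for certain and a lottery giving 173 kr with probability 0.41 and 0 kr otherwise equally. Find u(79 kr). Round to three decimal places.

First, u(173 kr) = 0.49·u(500 kr) + 0.51·u(0 kr) = 0.49.
The second indifference gives u(79 kr) = 0.41·u(173 kr) + 0.59·u(0 kr) = 0.41·0.49 + 0.59·0.00 = 0.2009.

0.201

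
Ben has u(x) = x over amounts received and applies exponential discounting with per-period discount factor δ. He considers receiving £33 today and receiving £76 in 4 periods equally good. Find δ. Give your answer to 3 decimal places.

δ ≈ 0.812

Equating discounted utilities: u(33) = δ^4·u(76) ⇒ δ^4 = u(33)/u(76).
With u(x) = x: δ^4 = 33/76 = 0.43421.
Taking the 4th root: δ = 0.43421^(1/4) ≈ 0.812.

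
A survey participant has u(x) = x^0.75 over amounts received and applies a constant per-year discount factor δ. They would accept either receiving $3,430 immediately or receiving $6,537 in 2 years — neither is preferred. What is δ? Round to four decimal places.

δ ≈ 0.7852

Indifference means u(3430) = δ^2 · u(6537), so δ^2 = u(3430)/u(6537).
Since u(x) = x^0.75, δ^2 = (3430/6537)^0.75 = 0.52471^0.75 = 0.61651.
So δ = 0.61651^(1/2) ≈ 0.7852.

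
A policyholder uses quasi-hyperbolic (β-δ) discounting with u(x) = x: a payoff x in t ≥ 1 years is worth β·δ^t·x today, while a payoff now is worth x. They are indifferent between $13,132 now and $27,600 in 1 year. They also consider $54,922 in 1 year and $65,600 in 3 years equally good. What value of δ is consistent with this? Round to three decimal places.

Both payoffs in the second observation are in the future, so β drops out: δ^1·54922 = δ^3·65600 ⇒ δ^2 = 54922/65600 = 0.83723, so δ = 0.91500.

δ ≈ 0.915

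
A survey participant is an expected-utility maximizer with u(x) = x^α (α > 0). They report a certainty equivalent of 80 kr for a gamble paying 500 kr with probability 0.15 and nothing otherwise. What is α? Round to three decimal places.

α ≈ 1.035

Since u(0) = 0, the lottery's EU is 0.15·500^α.
Indifference: 80^α = 0.15·500^α, so (80/500)^α = 0.15.
Taking logs: α·ln(80/500) = ln(0.15), so α = -1.897120 / -1.832581 ≈ 1.035.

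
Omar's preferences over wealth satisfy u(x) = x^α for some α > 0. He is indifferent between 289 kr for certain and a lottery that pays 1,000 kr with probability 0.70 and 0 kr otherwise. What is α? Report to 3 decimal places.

The lottery's expected utility is 0.70·u(1000) + 0.30·u(0) = 0.70·1000^α (since u(0) = 0 for α > 0).
Indifference: 289^α = 0.70·1000^α, so (289/1000)^α = 0.70.
Taking logs: α·ln(289/1000) = ln(0.70), so α = -0.356675 / -1.241329 ≈ 0.287.

α ≈ 0.287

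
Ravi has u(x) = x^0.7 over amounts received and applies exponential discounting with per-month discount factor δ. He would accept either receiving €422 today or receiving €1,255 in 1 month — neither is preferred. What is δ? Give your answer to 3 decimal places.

δ ≈ 0.466

The payoff in 1 month is discounted by δ, so u(422) = δ·u(1255) and δ = u(422)/u(1255).
With u(x) = x^0.7: δ = 422^0.7/1255^0.7 = (422/1255)^0.7 = 0.46630.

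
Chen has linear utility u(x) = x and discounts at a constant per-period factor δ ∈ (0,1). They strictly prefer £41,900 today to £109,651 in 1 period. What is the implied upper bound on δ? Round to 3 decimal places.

Under u(x) = x this choice says 41900 > δ·109651.
So δ < 41900/109651 = 0.38212.

δ < 0.382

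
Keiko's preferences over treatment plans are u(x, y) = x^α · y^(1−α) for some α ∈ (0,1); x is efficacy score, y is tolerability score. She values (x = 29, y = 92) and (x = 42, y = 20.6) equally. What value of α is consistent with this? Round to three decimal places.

α ≈ 0.802

Indifference: 29^α · 92^(1−α) = 42^α · 20.6^(1−α).
Taking logs: α·ln 29 + (1−α)·ln 92 = α·ln 42 + (1−α)·ln 20.6, i.e. α·-0.370374 = (1−α)·-1.496498.
So α/(1−α) = (-1.496498)/(-0.370374) = 4.040505, and α = 4.040505/5.040505 ≈ 0.802.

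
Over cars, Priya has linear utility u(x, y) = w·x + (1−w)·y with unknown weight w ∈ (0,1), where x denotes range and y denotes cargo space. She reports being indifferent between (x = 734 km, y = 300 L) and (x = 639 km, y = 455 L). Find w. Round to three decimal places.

Equating utilities: w·734 + (1−w)·300 = w·639 + (1−w)·455.
w·(734−639) = (1−w)·(455−300), i.e. w·95 = (1−w)·155.
The marginal rate of substitution is 155/95, so w = 155/(95+155) = 0.620.

w = 0.620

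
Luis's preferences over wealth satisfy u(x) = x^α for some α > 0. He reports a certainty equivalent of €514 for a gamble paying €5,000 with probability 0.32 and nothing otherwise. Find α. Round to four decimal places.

α ≈ 0.5009

Since u(0) = 0, the lottery's EU is 0.32·5000^α.
Indifference: 514^α = 0.32·5000^α, so (514/5000)^α = 0.32.
α = ln(0.32) / ln(514/5000) = -1.1394343/-2.2749699 ≈ 0.5009.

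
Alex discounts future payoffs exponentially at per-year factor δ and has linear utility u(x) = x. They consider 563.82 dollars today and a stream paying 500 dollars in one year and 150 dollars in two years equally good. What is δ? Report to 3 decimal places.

δ ≈ 0.890

Present value of the stream is 500·δ + 150·δ². Indifference gives 500δ + 150δ² = 563.82.
Rearranged: 150δ² + 500δ − 563.82 = 0.
By the quadratic formula (taking the positive root), δ = (−500 + √588292.00) / 300 ≈ 0.890.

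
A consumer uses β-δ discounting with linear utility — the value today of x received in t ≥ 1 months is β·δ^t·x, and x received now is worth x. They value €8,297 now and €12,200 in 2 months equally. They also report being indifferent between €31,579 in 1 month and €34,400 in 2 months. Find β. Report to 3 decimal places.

The second indifference involves only future payoffs, so β cancels: β·δ^1·31579 = β·δ^2·34400, giving δ = 31579/34400 = 0.91799.
The first indifference: 8297 = β·δ^2·12200, so β = 8297/(δ^2·12200) = 8297/(0.84271·12200) ≈ 0.807.

β ≈ 0.807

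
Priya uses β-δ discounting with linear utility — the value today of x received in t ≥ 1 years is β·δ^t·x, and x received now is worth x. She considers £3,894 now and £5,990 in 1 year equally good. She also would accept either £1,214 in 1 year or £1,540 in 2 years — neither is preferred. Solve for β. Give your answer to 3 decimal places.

The second indifference involves only future payoffs, so β cancels: β·δ^1·1214 = β·δ^2·1540, giving δ = 1214/1540 = 0.78831.
The first indifference: 3894 = β·δ·5990, so β = 3894/(δ·5990) = 3894/(0.78831·5990) ≈ 0.825.

β ≈ 0.825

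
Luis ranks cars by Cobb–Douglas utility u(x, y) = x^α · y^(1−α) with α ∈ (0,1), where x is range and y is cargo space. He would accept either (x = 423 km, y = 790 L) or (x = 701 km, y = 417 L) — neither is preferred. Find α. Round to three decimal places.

The Cobb–Douglas utilities coincide, so 423^α·790^(1−α) = 701^α·417^(1−α).
Rearrange to (423/701)^α = (417/790)^(1−α) and take logs: α·-0.505136 = (1−α)·-0.638947.
Thus α·(-1.144083) = -0.638947, so α = -0.638947/-1.144083 ≈ 0.558.

α ≈ 0.558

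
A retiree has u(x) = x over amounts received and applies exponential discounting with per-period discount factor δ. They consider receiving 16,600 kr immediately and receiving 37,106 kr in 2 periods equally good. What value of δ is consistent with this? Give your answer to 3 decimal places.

δ ≈ 0.669

Equating discounted utilities: u(16600) = δ^2·u(37106) ⇒ δ^2 = u(16600)/u(37106).
With u(x) = x: δ^2 = 16600/37106 = 0.44737.
So δ = 0.44737^(1/2) ≈ 0.669.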